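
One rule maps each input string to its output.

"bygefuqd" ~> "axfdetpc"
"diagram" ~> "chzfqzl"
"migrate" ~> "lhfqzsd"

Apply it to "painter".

The pattern: shift every letter 1 place backward in the alphabet (wrapping around).
"painter" → "ozhmsdq".

ozhmsdq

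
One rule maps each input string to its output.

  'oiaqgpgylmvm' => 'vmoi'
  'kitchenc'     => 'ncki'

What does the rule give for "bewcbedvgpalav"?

avbe

What's happening: move the last 2 characters to the front (rotate right by 2), then keep only the first 4 characters.
Starting from "bewcbedvgpalav": after the first operation, "avbewcbedvgpal"; after the second, "avbe".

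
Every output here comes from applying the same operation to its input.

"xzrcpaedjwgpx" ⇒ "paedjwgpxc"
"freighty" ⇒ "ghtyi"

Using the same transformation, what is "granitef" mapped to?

Looking at the pairs, the operation is to delete the first 3 characters, then move the first character to the end.
Working it through for "granitef": intermediate "nitef", final "itefn".

itefn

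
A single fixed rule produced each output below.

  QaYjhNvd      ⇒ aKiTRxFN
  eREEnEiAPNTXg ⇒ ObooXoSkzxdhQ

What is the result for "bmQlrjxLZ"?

LWaVBTHvj

The pattern: shift every letter 10 places forward in the alphabet (wrapping around), then flip the case of every letter.
"bmQlrjxLZ" → "lwAvbthVJ" → "LWaVBTHvj".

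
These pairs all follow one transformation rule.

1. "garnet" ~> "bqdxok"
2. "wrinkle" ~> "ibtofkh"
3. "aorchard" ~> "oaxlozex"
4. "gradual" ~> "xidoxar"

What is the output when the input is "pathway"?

xvmxqet

The transformation: move the last 2 characters to the front (rotate right by 2), then shift every letter 3 places backward in the alphabet (wrapping around).
On "pathway" that produces "xvmxqet".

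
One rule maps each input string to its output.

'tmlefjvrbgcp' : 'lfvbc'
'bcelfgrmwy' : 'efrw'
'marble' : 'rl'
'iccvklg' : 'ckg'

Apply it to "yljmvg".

Looking at the pairs, the operation is to delete the first character, then keep every other character starting from the second (positions 2nd, 4th, 6th, ...).
Working it through for "yljmvg": intermediate "ljmvg", final "jv".
(Check on "bcelfgrmwy": → "celfgrmwy" → "efrw" ✓)

jv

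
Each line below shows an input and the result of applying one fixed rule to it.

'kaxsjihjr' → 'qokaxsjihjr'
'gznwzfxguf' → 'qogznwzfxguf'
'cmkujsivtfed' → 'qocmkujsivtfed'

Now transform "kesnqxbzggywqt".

The rule is to prepend "qo".
Applying that to "kesnqxbzggywqt" gives "qokesnqxbzggywqt".

qokesnqxbzggywqt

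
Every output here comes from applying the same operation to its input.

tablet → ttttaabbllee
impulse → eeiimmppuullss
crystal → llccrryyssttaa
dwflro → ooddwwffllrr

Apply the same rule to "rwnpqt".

ttrrwwnnppqq

The pattern: double every character, then move the last 2 characters to the front (rotate right by 2).
Starting from "rwnpqt": after the first operation, "rrwwnnppqqtt"; after the second, "ttrrwwnnppqq".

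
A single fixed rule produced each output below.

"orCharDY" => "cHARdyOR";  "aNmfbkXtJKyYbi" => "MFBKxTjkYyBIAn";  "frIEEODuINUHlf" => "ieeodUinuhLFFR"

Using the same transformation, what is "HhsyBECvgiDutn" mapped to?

Looking at the pairs, the operation is to move the first 2 characters to the end (rotate left by 2), then flip the case of every letter.
Applying both steps to "HhsyBECvgiDutn": "syBECvgiDutnHh", then "SYbecVGIdUTNhH".

SYbecVGIdUTNhH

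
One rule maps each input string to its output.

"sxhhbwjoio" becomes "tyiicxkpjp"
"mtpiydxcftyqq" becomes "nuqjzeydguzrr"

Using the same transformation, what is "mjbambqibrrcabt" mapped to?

The pattern: shift every letter 1 place forward in the alphabet (wrapping around).
For "mjbambqibrrcabt" the result is "nkcbncrjcssdbcu".

nkcbncrjcssdbcu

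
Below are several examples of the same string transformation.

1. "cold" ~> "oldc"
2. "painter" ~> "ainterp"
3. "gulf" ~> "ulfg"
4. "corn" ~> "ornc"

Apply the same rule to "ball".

Looking at the pairs, the operation is to move the first character to the end.
For "ball" the result is "allb".

allb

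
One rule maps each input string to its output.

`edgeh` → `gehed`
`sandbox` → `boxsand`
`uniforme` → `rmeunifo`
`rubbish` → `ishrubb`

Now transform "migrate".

The rule is to move the last 3 characters to the front (rotate right by 3).
On "migrate" that produces "atemigr".

atemigr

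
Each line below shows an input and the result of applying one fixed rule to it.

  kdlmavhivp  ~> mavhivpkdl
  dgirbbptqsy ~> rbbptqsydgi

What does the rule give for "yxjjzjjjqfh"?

The transformation: move the first 3 characters to the end (rotate left by 3).
Applying that to "yxjjzjjjqfh" gives "jzjjjqfhyxj".

jzjjjqfhyxj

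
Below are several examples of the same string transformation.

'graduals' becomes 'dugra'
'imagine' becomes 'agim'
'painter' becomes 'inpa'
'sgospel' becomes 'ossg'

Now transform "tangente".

Each output is the input with this applied: delete the last 3 characters, then move the last 2 characters to the front (rotate right by 2).
On "tangente": the first step gives "tange", and the second then gives "getan".

getan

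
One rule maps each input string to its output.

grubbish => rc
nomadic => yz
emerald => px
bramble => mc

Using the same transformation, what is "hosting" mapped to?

Each output is the input with this applied: shift every letter 11 places forward in the alphabet (wrapping around), then keep only the first 2 characters.
For "hosting", step one produces "szdetyr"; step two turns that into "sz".
(Check on "nomadic": → "yzxlotn" → "yz" ✓)

sz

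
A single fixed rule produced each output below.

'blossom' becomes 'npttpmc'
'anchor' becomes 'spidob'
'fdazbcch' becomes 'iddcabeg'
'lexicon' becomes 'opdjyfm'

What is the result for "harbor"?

spcsbi

Each output is the input with this applied: shift every letter 1 place forward in the alphabet (wrapping around), then reverse the string.
On "harbor" that produces "spcsbi".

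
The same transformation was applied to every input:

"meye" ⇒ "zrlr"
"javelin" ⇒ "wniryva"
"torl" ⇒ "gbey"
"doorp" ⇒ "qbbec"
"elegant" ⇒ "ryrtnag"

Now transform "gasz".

tnfm

The rule is to shift every letter 13 places forward in the alphabet (wrapping around) — i.e. ROT13.
Applying that to "gasz" gives "tnfm".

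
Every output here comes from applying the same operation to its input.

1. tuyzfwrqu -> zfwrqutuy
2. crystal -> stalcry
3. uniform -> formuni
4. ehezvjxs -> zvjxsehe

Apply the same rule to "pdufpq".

fpqpdu

Rule — move the first 3 characters to the end (rotate left by 3).
Doing the same to "pdufpq": "fpqpdu".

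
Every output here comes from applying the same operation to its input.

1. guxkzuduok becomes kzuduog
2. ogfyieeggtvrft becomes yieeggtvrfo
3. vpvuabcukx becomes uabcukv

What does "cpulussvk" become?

lussvc

What's happening: swap the first and last characters, then delete the first 3 characters.
Starting from "cpulussvk": after the first operation, "kpulussvc"; after the second, "lussvc".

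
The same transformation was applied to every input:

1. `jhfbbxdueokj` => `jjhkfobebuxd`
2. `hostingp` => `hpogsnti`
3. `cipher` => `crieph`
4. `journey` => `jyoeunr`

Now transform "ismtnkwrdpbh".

ihsbmptdnrkw

In each case the input is transformed by: take characters alternately from the front and the back (1st, last, 2nd, 2nd-last, ...).
For "ismtnkwrdpbh" the result is "ihsbmptdnrkw".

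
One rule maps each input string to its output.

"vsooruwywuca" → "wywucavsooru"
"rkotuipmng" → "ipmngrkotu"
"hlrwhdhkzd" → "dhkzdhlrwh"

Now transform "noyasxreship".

reshipnoyasx

The transformation: swap the front and back halves of the string.
"noyasxreship" → "reshipnoyasx".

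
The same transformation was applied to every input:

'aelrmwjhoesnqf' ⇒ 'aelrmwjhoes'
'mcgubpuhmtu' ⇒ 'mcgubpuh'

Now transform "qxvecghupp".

qxvecgh

The transformation: delete the last 3 characters.
So "qxvecghupp" becomes "qxvecgh".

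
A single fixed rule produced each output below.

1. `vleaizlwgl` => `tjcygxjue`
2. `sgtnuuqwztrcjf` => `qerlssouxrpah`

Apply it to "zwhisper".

xufgqnc

Each output is the input with this applied: delete the last character, then shift every letter 2 places backward in the alphabet (wrapping around).
Applying that to "zwhisper" gives "xufgqnc".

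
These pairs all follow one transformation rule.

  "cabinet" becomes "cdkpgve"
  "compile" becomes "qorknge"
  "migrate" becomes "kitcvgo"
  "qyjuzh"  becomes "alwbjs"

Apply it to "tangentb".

What's happening: move the first character to the end, then shift every letter 2 places forward in the alphabet (wrapping around).
Applying that to "tangentb" gives "cpigpvdv".

cpigpvdv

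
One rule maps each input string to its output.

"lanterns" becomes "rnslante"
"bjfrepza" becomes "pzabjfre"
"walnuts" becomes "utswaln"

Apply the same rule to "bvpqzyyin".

Each output is the input with this applied: move the last 3 characters to the front (rotate right by 3).
"bvpqzyyin" → "yinbvpqzy".

yinbvpqzy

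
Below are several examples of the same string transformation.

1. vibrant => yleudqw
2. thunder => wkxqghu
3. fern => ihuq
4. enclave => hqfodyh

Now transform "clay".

In each case the input is transformed by: shift every letter 3 places forward in the alphabet (wrapping around).
Applying that to "clay" gives "fodb".

fodb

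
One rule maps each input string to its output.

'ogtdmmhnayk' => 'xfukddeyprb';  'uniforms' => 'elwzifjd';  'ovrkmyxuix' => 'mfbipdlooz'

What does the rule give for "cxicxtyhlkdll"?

ottzkoypbccuc

The rule is to shift every letter 9 places backward in the alphabet (wrapping around), then swap each adjacent pair of characters (1↔2, 3↔4, ...).
"cxicxtyhlkdll" → "toztokpycbucc" → "ottzkoypbccuc".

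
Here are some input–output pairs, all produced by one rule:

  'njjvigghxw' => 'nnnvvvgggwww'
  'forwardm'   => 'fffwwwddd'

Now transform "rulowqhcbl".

Looking at the pairs, the operation is to keep one character in every 3, starting at position 1 (positions 1st, 4th, 7th, ...), then repeat every character 3 times.
Working it through for "rulowqhcbl": intermediate "rohl", final "rrrooohhhlll".

rrrooohhhlll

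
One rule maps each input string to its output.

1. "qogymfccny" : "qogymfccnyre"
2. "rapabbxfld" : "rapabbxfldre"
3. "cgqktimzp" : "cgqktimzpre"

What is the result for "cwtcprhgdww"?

cwtcprhgdwwre

The pattern: append "re".
Doing the same to "cwtcprhgdww": "cwtcprhgdwwre".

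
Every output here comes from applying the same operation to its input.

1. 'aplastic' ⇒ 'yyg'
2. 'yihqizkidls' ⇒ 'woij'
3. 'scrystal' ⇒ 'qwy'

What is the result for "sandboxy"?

The transformation: keep one character in every 3, starting at position 1 (positions 1st, 4th, 7th, ...), then shift every letter 2 places backward in the alphabet (wrapping around).
On "sandboxy": the first step gives "sdx", and the second then gives "qbv".

qbv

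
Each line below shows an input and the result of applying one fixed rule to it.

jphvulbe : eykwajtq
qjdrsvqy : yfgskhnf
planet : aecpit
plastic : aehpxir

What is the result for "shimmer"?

whbxtbg

In each case the input is transformed by: swap each adjacent pair of characters (1↔2, 3↔4, ...), then shift every letter 11 places backward in the alphabet (wrapping around).
Working it through for "shimmer": intermediate "hsmiemr", final "whbxtbg".
(Check on "qjdrsvqy": → "jqrdvsyq" → "yfgskhnf" ✓)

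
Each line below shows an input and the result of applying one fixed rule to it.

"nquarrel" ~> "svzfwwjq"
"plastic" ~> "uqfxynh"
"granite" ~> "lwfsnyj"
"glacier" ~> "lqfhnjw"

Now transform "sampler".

In each case the input is transformed by: shift every letter 5 places forward in the alphabet (wrapping around).
So "sampler" becomes "xfruqjw".

xfruqjw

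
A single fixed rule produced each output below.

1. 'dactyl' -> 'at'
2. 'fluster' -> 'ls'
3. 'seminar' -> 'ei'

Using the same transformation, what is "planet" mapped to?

Rule — keep every other character starting from the second (positions 2nd, 4th, 6th, ...), then delete the last character.
"planet" → "lnt" → "ln".

ln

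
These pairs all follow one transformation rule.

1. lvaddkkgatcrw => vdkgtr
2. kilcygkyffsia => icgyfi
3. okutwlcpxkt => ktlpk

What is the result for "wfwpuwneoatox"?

Looking at the pairs, the operation is to keep every other character starting from the second (positions 2nd, 4th, 6th, ...).
Doing the same to "wfwpuwneoatox": "fpweao".

fpweao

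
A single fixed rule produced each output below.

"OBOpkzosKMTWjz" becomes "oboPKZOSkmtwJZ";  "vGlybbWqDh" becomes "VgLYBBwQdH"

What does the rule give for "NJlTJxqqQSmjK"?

The pattern: flip the case of every letter.
Doing the same to "NJlTJxqqQSmjK": "njLtjXQQqsMJk".

njLtjXQQqsMJk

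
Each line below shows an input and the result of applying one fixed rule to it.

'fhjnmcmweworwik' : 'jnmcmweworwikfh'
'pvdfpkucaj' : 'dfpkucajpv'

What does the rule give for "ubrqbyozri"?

rqbyozriub

Each output is the input with this applied: move the first 2 characters to the end (rotate left by 2).
So "ubrqbyozri" becomes "rqbyozriub".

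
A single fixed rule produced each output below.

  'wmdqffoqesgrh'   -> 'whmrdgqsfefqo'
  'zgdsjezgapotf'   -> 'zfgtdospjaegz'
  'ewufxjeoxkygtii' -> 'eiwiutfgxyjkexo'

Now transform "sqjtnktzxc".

scqxjzttnk

The pattern: take characters alternately from the front and the back (1st, last, 2nd, 2nd-last, ...).
For "sqjtnktzxc" the result is "scqxjzttnk".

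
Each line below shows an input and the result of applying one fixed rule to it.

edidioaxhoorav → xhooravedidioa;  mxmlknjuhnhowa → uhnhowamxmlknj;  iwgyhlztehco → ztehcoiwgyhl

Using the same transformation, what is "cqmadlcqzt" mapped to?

In each case the input is transformed by: swap the front and back halves of the string.
So "cqmadlcqzt" becomes "lcqztcqmad".

lcqztcqmad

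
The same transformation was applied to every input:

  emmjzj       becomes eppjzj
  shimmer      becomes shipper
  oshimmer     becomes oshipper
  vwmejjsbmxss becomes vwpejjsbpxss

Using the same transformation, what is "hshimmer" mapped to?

The pattern: replace every "m" with "p".
"hshimmer" → "hshipper".

hshipper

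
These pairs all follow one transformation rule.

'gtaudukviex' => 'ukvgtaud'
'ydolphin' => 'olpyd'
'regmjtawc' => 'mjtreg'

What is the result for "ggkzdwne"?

The transformation: delete the last 3 characters, then move the last 3 characters to the front (rotate right by 3).
Working it through for "ggkzdwne": intermediate "ggkzd", final "kzdgg".
(Check on "regmjtawc": → "regmjt" → "mjtreg" ✓)

kzdgg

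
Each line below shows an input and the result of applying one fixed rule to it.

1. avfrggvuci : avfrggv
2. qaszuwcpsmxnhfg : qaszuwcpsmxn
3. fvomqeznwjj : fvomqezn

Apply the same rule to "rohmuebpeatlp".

rohmuebpea

Each output is the input with this applied: delete the last 3 characters.
"rohmuebpeatlp" → "rohmuebpea".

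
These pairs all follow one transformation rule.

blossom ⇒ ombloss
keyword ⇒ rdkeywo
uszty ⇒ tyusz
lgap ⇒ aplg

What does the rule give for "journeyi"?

yijourne

Each output is the input with this applied: move the last 2 characters to the front (rotate right by 2).
Doing the same to "journeyi": "yijourne".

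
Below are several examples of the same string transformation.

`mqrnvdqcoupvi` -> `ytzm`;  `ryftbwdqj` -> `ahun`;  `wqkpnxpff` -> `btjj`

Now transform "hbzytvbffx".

fjjb

In each case the input is transformed by: shift every letter 4 places forward in the alphabet (wrapping around), then keep only the last 4 characters.
"hbzytvbffx" → "lfdcxzfjjb" → "fjjb".
(Check on "wqkpnxpff": → "auotrbtjj" → "btjj" ✓)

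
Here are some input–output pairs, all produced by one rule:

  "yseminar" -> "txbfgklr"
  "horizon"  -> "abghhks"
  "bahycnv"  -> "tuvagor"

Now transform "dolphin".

wabeghi

The pattern: sort the characters into alphabetical order, then shift every letter 7 places backward in the alphabet (wrapping around).
Working it through for "dolphin": intermediate "dhilnop", final "wabeghi".
(Check on "yseminar": → "aeimnrsy" → "txbfgklr" ✓)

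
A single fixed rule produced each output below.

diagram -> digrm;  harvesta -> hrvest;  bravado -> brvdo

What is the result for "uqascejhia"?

Looking at the pairs, the operation is to remove every "a".
"uqascejhia" → "uqscejhi".

uqscejhi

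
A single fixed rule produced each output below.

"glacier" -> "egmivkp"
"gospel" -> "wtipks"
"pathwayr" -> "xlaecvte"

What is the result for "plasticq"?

ewxmgutp

The pattern: move the first 2 characters to the end (rotate left by 2), then shift every letter 4 places forward in the alphabet (wrapping around).
On "plasticq" that produces "ewxmgutp".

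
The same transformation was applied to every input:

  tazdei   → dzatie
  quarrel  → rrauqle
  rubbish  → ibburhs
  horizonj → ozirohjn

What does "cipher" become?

hpicre

The transformation: move the last 2 characters to the front (rotate right by 2), then reverse the string.
"cipher" → "erciph" → "hpicre".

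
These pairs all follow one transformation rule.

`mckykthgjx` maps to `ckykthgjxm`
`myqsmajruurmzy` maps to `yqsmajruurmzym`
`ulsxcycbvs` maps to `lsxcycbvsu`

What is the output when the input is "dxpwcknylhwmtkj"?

Rule — move the first character to the end.
On "dxpwcknylhwmtkj" that produces "xpwcknylhwmtkjd".

xpwcknylhwmtkjd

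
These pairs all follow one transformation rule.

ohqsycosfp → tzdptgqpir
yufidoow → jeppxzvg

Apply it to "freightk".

jhiulgsf

Each output is the input with this applied: move the first 3 characters to the end (rotate left by 3), then shift every letter 1 place forward in the alphabet (wrapping around).
On "freightk": the first step gives "ightkfre", and the second then gives "jhiulgsf".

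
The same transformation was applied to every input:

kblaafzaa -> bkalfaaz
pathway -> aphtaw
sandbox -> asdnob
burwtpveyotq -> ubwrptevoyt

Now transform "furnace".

ufnrca

In each case the input is transformed by: delete the last character, then swap each adjacent pair of characters (1↔2, 3↔4, ...).
On "furnace": the first step gives "furnac", and the second then gives "ufnrca".
(Check on "pathway": → "pathwa" → "aphtaw" ✓)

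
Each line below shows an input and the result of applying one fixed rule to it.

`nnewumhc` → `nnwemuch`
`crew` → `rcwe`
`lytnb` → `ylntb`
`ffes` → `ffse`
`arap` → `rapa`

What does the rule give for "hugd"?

The transformation: swap each adjacent pair of characters (1↔2, 3↔4, ...).
Applying that to "hugd" gives "uhdg".

uhdg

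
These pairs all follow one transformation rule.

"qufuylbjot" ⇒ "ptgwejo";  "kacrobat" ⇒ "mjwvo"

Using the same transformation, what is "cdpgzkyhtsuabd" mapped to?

The transformation: shift every letter 5 places backward in the alphabet (wrapping around), then delete the first 3 characters.
Applying both steps to "cdpgzkyhtsuabd": "xykbuftconpvwy", then "buftconpvwy".

buftconpvwy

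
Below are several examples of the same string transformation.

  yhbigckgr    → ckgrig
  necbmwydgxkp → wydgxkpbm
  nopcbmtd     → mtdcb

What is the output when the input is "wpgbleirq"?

eirqbl

Looking at the pairs, the operation is to delete the first 3 characters, then move the first 2 characters to the end (rotate left by 2).
On "wpgbleirq": the first step gives "bleirq", and the second then gives "eirqbl".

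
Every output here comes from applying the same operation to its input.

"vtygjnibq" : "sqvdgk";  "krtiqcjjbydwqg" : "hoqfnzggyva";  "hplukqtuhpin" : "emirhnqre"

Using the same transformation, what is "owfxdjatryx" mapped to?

The rule is to delete the last 3 characters, then shift every letter 3 places backward in the alphabet (wrapping around).
On "owfxdjatryx": the first step gives "owfxdjat", and the second then gives "ltcuagxq".

ltcuagxq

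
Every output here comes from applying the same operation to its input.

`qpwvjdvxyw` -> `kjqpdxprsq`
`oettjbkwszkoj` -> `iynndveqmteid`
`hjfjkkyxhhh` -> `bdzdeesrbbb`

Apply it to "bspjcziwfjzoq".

Rule — shift every letter 6 places backward in the alphabet (wrapping around).
On "bspjcziwfjzoq" that produces "vmjdwtcqzdtik".

vmjdwtcqzdtik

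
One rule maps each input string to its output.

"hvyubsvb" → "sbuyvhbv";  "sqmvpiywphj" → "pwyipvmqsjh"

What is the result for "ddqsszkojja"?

The transformation: move the last 2 characters to the front (rotate right by 2), then reverse the string.
On "ddqsszkojja": the first step gives "jaddqsszkoj", and the second then gives "jokzssqddaj".

jokzssqddaj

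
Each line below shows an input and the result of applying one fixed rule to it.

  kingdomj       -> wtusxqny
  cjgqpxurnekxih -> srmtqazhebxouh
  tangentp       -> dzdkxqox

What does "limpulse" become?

The pattern: move the last 2 characters to the front (rotate right by 2), then shift every letter 10 places forward in the alphabet (wrapping around).
On "limpulse": the first step gives "selimpul", and the second then gives "covswzev".

covswzev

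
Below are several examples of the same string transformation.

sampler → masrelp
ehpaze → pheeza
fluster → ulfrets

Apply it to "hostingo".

sohognit

The pattern: reverse the string, then move the last 3 characters to the front (rotate right by 3).
Applying that to "hostingo" gives "sohognit".
(Check on "ehpaze": → "ezaphe" → "pheeza" ✓)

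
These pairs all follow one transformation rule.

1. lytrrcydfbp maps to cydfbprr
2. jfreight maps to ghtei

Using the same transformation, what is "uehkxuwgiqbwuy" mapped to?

The transformation: delete the first 3 characters, then move the first 2 characters to the end (rotate left by 2).
Working it through for "uehkxuwgiqbwuy": intermediate "kxuwgiqbwuy", final "uwgiqbwuykx".

uwgiqbwuykx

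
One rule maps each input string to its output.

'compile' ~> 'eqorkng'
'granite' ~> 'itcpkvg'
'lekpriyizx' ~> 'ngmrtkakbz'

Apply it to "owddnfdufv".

qyffphfwhx

Rule — shift every letter 2 places forward in the alphabet (wrapping around).
"owddnfdufv" → "qyffphfwhx".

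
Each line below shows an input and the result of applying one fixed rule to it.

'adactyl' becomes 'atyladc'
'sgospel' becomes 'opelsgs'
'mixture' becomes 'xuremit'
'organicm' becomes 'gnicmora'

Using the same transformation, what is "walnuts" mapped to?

lutswan

Rule — move the first 3 characters to the end (rotate left by 3), then swap the first and last characters.
On "walnuts": the first step gives "nutswal", and the second then gives "lutswan".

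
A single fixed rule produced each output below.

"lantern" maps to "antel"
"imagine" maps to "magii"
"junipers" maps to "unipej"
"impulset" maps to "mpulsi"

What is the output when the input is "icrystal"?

The transformation: delete the last 2 characters, then move the first character to the end.
Working it through for "icrystal": intermediate "icryst", final "crysti".

crysti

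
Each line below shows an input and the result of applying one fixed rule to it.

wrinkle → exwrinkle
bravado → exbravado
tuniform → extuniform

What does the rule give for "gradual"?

The transformation: prepend "ex".
Applying that to "gradual" gives "exgradual".

exgradual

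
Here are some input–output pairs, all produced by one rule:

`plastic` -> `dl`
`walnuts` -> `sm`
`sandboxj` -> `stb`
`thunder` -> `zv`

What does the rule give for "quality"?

ma

The rule is to keep one character in every 3, starting at position 2 (positions 2nd, 5th, 8th, ...), then shift every letter 8 places backward in the alphabet (wrapping around).
Starting from "quality": after the first operation, "ui"; after the second, "ma".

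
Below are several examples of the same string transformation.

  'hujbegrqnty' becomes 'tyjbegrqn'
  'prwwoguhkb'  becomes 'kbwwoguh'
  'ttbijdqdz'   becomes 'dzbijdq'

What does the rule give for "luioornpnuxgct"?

ctioornpnuxg

The pattern: delete the first 2 characters, then move the last 2 characters to the front (rotate right by 2).
Applying that to "luioornpnuxgct" gives "ctioornpnuxg".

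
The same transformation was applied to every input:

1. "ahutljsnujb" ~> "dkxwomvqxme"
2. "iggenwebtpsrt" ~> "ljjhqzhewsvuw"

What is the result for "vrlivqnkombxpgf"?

yuolytqnrpeasji

The transformation: shift every letter 3 places forward in the alphabet (wrapping around).
So "vrlivqnkombxpgf" becomes "yuolytqnrpeasji".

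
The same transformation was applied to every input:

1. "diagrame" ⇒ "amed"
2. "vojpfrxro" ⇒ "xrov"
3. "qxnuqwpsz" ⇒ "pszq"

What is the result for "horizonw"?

onwh

In each case the input is transformed by: move the first character to the end, then keep only the last 4 characters.
On "horizonw": the first step gives "orizonwh", and the second then gives "onwh".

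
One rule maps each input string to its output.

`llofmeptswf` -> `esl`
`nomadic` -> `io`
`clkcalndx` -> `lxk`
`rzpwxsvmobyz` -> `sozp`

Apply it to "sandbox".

oa

Each output is the input with this applied: move the first 3 characters to the end (rotate left by 3), then keep one character in every 3, starting at position 3 (positions 3rd, 6th, 9th, ...).
On "sandbox": the first step gives "dboxsan", and the second then gives "oa".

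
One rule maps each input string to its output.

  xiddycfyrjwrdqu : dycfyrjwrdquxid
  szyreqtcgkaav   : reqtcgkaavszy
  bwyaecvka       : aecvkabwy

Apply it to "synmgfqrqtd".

mgfqrqtdsyn

Each output is the input with this applied: move the first 3 characters to the end (rotate left by 3).
So "synmgfqrqtd" becomes "mgfqrqtdsyn".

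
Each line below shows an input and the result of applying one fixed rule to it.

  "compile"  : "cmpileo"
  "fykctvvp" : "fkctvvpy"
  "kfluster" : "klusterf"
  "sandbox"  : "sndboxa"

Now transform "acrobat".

The rule is to move the first character to the end, then swap the first and last characters.
On "acrobat": the first step gives "crobata", and the second then gives "arobatc".

arobatc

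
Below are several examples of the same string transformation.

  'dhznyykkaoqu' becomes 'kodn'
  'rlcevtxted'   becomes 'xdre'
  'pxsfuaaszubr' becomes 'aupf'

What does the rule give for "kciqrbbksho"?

bhkq

In each case the input is transformed by: keep one character in every 3, starting at position 1 (positions 1st, 4th, 7th, ...), then move the last 2 characters to the front (rotate right by 2).
For "kciqrbbksho", step one produces "kqbh"; step two turns that into "bhkq".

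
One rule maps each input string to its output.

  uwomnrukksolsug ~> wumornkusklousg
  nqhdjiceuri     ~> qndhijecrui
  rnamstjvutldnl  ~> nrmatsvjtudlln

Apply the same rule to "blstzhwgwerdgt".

lbtshzgwewdrtg

In each case the input is transformed by: swap each adjacent pair of characters (1↔2, 3↔4, ...).
Applying that to "blstzhwgwerdgt" gives "lbtshzgwewdrtg".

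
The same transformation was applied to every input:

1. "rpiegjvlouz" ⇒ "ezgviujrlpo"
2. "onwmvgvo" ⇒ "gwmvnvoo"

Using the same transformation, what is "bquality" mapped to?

What's happening: sort the characters into alphabetical order, then take characters alternately from the front and the back (1st, last, 2nd, 2nd-last, ...).
Starting from "bquality": after the first operation, "abilqtuy"; after the second, "aybuitlq".

aybuitlq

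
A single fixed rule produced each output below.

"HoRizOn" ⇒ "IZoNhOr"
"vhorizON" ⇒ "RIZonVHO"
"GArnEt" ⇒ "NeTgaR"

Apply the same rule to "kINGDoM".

gdOmKin

Looking at the pairs, the operation is to move the first 3 characters to the end (rotate left by 3), then flip the case of every letter.
On "kINGDoM": the first step gives "GDoMkIN", and the second then gives "gdOmKin".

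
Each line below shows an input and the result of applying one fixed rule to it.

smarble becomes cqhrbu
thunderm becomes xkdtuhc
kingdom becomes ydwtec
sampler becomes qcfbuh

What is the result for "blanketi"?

Rule — delete the first character, then shift every letter 10 places backward in the alphabet (wrapping around).
"blanketi" → "lanketi" → "bqdaujy".
(Check on "smarble": → "marble" → "cqhrbu" ✓)

bqdaujy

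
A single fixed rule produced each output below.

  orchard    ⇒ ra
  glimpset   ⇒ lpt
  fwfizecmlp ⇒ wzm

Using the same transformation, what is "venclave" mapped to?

ele

Each output is the input with this applied: keep one character in every 3, starting at position 2 (positions 2nd, 5th, 8th, ...).
"venclave" → "ele".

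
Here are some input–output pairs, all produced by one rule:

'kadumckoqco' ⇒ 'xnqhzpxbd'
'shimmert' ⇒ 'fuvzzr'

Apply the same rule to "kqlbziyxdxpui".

What's happening: shift every letter 13 places forward in the alphabet (wrapping around) — i.e. ROT13, then delete the last 2 characters.
Working it through for "kqlbziyxdxpui": intermediate "xdyomvlkqkchv", final "xdyomvlkqkc".

xdyomvlkqkc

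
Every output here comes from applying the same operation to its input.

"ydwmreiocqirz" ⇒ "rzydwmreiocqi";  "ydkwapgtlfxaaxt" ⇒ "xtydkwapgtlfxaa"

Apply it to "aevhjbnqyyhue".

ueaevhjbnqyyh

In each case the input is transformed by: move the last 2 characters to the front (rotate right by 2).
"aevhjbnqyyhue" → "ueaevhjbnqyyh".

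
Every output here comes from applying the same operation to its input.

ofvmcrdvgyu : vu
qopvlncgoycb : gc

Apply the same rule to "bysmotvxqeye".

xy

In each case the input is transformed by: keep one character in every 3, starting at position 2 (positions 2nd, 5th, 8th, ...), then delete the first 2 characters.
Starting from "bysmotvxqeye": after the first operation, "yoxy"; after the second, "xy".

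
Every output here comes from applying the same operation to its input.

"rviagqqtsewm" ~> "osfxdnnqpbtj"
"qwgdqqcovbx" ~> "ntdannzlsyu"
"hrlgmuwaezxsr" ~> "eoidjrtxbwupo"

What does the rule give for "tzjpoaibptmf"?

The rule is to shift every letter 3 places backward in the alphabet (wrapping around).
Doing the same to "tzjpoaibptmf": "qwgmlxfymqjc".

qwgmlxfymqjc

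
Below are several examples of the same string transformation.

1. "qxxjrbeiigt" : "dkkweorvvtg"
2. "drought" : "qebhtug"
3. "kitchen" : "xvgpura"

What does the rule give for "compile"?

pbzcvyr

The transformation: shift every letter 13 places forward in the alphabet (wrapping around) — i.e. ROT13.
Applying that to "compile" gives "pbzcvyr".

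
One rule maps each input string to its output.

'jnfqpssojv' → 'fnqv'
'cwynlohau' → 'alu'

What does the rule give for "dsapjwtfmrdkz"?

What's happening: sort the characters into alphabetical order, then keep one character in every 3, starting at position 1 (positions 1st, 4th, 7th, ...).
"dsapjwtfmrdkz" → "addfjkmprstwz" → "afmsz".

afmsz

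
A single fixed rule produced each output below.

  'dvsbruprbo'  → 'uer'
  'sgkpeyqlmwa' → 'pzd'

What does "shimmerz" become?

huc

The transformation: shift every letter 3 places forward in the alphabet (wrapping around), then keep only the last 3 characters.
For "shimmerz", step one produces "vklpphuc"; step two turns that into "huc".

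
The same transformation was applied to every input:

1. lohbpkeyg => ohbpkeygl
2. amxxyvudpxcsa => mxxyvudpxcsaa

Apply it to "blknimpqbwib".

lknimpqbwibb

Each output is the input with this applied: move the first character to the end.
Applying that to "blknimpqbwib" gives "lknimpqbwibb".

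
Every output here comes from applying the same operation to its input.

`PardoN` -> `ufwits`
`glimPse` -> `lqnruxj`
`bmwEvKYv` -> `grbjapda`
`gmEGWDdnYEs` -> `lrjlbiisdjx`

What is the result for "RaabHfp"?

Each output is the input with this applied: shift every letter 5 places forward in the alphabet (wrapping around), then convert every letter to lowercase.
Applying both steps to "RaabHfp": "WffgMku", then "wffgmku".

wffgmku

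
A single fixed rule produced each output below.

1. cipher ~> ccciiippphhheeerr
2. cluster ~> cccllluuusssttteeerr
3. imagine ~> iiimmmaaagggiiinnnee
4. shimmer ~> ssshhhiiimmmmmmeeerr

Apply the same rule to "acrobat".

aaacccrrrooobbbaaatt

What's happening: repeat every character 3 times, then delete the last character.
On "acrobat": the first step gives "aaacccrrrooobbbaaattt", and the second then gives "aaacccrrrooobbbaaatt".
(Check on "imagine": → "iiimmmaaagggiiinnneee" → "iiimmmaaagggiiinnnee" ✓)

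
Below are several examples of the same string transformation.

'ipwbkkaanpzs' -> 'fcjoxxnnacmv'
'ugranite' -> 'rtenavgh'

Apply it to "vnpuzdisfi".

The rule is to shift every letter 13 places forward in the alphabet (wrapping around) — i.e. ROT13, then swap the first and last characters.
On "vnpuzdisfi": the first step gives "iachmqvfsv", and the second then gives "vachmqvfsi".

vachmqvfsi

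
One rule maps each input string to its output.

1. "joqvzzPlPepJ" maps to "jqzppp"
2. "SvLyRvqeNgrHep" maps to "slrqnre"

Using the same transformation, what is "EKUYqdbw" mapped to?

euqb

In each case the input is transformed by: keep every other character starting from the first (positions 1st, 3rd, 5th, ...), then convert every letter to lowercase.
"EKUYqdbw" → "EUqb" → "euqb".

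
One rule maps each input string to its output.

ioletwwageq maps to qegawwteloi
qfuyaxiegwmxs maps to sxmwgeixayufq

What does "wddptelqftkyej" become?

jeyktfqletpddw

Each output is the input with this applied: reverse the string.
So "wddptelqftkyej" becomes "jeyktfqletpddw".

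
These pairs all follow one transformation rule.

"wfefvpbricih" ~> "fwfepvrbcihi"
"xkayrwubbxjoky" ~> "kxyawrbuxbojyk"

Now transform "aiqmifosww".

iamqfisoww

In each case the input is transformed by: swap each adjacent pair of characters (1↔2, 3↔4, ...).
Applying that to "aiqmifosww" gives "iamqfisoww".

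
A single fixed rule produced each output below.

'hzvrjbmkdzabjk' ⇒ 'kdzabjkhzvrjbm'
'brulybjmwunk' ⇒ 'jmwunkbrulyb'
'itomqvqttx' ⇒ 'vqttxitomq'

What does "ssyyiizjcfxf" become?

zjcfxfssyyii

The transformation: swap the front and back halves of the string.
"ssyyiizjcfxf" → "zjcfxfssyyii".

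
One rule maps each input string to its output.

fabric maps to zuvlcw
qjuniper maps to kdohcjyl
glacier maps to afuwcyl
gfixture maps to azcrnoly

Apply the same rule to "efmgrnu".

The pattern: shift every letter 6 places backward in the alphabet (wrapping around).
Doing the same to "efmgrnu": "yzgalho".

yzgalho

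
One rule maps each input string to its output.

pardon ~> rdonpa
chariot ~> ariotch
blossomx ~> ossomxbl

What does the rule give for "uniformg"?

iformgun

In each case the input is transformed by: move the first 2 characters to the end (rotate left by 2).
For "uniformg" the result is "iformgun".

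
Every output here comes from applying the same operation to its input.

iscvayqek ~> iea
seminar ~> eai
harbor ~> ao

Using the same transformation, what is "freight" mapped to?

ei

The transformation: take characters alternately from the front and the back (1st, last, 2nd, 2nd-last, ...), then keep only the vowels.
Doing the same to "freight": "ei".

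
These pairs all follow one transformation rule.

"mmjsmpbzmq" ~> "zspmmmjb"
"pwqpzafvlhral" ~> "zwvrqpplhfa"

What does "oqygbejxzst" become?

The pattern: delete the last 2 characters, then sort the characters into reverse alphabetical order.
"oqygbejxzst" → "oqygbejxz" → "zyxqojgeb".

zyxqojgeb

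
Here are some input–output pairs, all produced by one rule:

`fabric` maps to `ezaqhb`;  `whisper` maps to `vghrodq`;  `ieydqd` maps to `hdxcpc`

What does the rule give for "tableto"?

Each output is the input with this applied: shift every letter 1 place backward in the alphabet (wrapping around).
On "tableto" that produces "szakdsn".

szakdsn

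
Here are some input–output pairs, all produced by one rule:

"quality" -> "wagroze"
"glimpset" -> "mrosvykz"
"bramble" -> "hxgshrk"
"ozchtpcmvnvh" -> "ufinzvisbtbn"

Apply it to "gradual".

Looking at the pairs, the operation is to shift every letter 6 places forward in the alphabet (wrapping around).
"gradual" → "mxgjagr".

mxgjagr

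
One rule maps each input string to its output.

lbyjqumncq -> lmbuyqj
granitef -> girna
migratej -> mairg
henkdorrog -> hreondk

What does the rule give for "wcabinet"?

wicba

Rule — delete the last 3 characters, then take characters alternately from the front and the back (1st, last, 2nd, 2nd-last, ...).
Starting from "wcabinet": after the first operation, "wcabi"; after the second, "wicba".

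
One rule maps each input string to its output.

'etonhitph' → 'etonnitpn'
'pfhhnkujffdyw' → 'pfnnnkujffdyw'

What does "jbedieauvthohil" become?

jbedieauvtnonil

The transformation: replace every "h" with "n".
On "jbedieauvthohil" that produces "jbedieauvtnonil".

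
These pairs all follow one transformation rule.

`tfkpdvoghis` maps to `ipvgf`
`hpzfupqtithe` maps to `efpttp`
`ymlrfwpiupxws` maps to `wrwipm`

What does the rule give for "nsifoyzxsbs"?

The pattern: keep every other character starting from the second (positions 2nd, 4th, 6th, ...), then swap the first and last characters.
Working it through for "nsifoyzxsbs": intermediate "sfyxb", final "bfyxs".

bfyxs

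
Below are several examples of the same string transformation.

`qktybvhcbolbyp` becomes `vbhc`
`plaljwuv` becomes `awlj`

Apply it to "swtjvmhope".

jhvm

The pattern: take characters alternately from the front and the back (1st, last, 2nd, 2nd-last, ...), then keep only the last 4 characters.
Working it through for "swtjvmhope": intermediate "sewptojhvm", final "jhvm".
(Check on "qktybvhcbolbyp": → "qpkytbylbovbhc" → "vbhc" ✓)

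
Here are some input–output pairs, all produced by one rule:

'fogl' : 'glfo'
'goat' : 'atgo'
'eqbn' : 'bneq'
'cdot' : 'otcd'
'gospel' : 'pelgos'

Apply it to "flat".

The transformation: swap the front and back halves of the string.
On "flat" that produces "atfl".

atfl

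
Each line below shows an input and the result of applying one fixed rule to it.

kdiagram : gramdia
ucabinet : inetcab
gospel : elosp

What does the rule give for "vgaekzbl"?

Each output is the input with this applied: delete the first character, then move the first 3 characters to the end (rotate left by 3).
"vgaekzbl" → "gaekzbl" → "kzblgae".

kzblgae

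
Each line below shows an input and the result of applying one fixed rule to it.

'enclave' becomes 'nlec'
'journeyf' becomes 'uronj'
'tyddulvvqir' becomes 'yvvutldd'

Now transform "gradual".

In each case the input is transformed by: delete the last 3 characters, then sort the characters into reverse alphabetical order.
Working it through for "gradual": intermediate "grad", final "rgda".

rgda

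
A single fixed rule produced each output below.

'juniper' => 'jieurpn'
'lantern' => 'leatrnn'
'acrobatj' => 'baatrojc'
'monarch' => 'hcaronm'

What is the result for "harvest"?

Rule — sort the characters into reverse alphabetical order, then move the last 3 characters to the front (rotate right by 3).
For "harvest", step one produces "vtsrhea"; step two turns that into "heavtsr".

heavtsr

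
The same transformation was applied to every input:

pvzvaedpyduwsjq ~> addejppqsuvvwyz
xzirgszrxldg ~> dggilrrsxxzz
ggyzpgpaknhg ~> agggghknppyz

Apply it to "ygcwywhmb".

bcghmwwyy

The rule is to sort the characters into alphabetical order.
"ygcwywhmb" → "bcghmwwyy".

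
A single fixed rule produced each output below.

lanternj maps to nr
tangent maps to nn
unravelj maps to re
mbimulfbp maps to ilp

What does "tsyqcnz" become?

yn

The rule is to keep one character in every 3, starting at position 3 (positions 3rd, 6th, 9th, ...).
Applying that to "tsyqcnz" gives "yn".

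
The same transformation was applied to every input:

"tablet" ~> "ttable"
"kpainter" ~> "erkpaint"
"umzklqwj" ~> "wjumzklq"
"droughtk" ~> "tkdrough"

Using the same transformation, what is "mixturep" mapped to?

epmixtur

Looking at the pairs, the operation is to swap the front and back halves of the string, then move the first 2 characters to the end (rotate left by 2).
Applying that to "mixturep" gives "epmixtur".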